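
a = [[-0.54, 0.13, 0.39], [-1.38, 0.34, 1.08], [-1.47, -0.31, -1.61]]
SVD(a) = [[-0.07, -0.35, -0.93],  [-0.16, -0.92, 0.35],  [-0.99, 0.17, 0.01]] @ diag([2.210788766745728, 1.899603458354352, 0.004441828349727322]) @ [[0.77,  0.11,  0.63], [0.64,  -0.22,  -0.74], [-0.05,  -0.97,  0.24]]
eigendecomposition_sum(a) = [[(-0.27+0.76j), (0.07+0.02j), 0.20+0.28j],[-0.72+2.07j, (0.18+0.06j), (0.54+0.75j)],[-0.73-1.82j, -0.16+0.06j, -0.81-0.19j]] + [[(-0.27-0.76j), 0.07-0.02j, (0.2-0.28j)], [-0.72-2.07j, (0.18-0.06j), 0.54-0.75j], [-0.73+1.82j, (-0.16-0.06j), -0.81+0.19j]] + [[0.00+0.00j, (-0-0j), (-0-0j)], [(0.05+0j), -0.02-0.00j, -0.00-0.00j], [(-0.01-0j), 0j, 0.00+0.00j]]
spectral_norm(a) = 2.21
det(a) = -0.02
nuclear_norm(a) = 4.11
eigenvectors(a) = [[(0.26+0j), 0.26-0.00j, (-0.06+0j)], [0.72+0.00j, 0.72-0.00j, (-0.97+0j)], [(-0.49+0.42j), -0.49-0.42j, 0.24+0.00j]]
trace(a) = -1.81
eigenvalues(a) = [(-0.9+0.63j), (-0.9-0.63j), (-0.02+0j)]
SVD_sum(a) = [[-0.12, -0.02, -0.1], [-0.27, -0.04, -0.22], [-1.68, -0.24, -1.37]] + [[-0.42, 0.14, 0.49], [-1.11, 0.38, 1.3], [0.21, -0.07, -0.24]] + [[0.0, 0.00, -0.00], [-0.00, -0.00, 0.0], [-0.0, -0.00, 0.0]]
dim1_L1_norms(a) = [1.06, 2.8, 3.39]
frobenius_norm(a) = 2.91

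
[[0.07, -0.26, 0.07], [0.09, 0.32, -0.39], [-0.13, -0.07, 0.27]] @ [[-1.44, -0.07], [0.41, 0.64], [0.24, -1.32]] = [[-0.19,-0.26], [-0.09,0.71], [0.22,-0.39]]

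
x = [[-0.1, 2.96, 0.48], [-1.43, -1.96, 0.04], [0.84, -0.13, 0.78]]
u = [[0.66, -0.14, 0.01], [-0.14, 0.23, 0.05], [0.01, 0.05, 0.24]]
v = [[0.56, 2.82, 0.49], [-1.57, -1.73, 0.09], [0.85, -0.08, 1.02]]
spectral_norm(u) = 0.70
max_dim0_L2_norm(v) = 3.31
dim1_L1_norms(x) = [3.54, 3.43, 1.75]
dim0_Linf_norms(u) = [0.66, 0.23, 0.24]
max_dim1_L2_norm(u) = 0.67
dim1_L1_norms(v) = [3.87, 3.39, 1.95]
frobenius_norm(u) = 0.77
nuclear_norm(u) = 1.13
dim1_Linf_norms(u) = [0.66, 0.23, 0.24]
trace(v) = -0.15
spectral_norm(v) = 3.61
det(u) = 0.03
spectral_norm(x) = 3.65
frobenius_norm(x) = 4.03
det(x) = 4.43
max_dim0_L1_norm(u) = 0.81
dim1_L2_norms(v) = [2.92, 2.34, 1.33]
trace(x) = -1.28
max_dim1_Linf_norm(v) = 2.82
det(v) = 4.53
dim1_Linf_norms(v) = [2.82, 1.73, 1.02]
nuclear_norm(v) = 5.89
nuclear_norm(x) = 5.96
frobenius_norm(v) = 3.97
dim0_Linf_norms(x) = [1.43, 2.96, 0.78]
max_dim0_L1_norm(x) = 5.05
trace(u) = 1.13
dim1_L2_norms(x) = [3.0, 2.43, 1.15]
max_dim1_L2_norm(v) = 2.92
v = x + u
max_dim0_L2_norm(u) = 0.67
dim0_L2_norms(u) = [0.67, 0.27, 0.25]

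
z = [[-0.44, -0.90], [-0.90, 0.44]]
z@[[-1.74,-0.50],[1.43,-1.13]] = [[-0.52, 1.24], [2.2, -0.05]]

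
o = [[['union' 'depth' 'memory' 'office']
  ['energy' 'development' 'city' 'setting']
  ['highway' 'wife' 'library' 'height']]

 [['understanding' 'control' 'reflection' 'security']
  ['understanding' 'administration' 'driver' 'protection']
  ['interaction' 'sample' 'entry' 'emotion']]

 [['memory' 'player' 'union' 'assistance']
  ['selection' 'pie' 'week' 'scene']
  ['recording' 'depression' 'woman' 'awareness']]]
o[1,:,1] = ['control', 'administration', 'sample']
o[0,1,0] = 'energy'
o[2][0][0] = 'memory'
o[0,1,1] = 'development'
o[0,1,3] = 'setting'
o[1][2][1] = 'sample'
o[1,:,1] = ['control', 'administration', 'sample']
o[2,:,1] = ['player', 'pie', 'depression']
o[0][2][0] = 'highway'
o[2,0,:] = ['memory', 'player', 'union', 'assistance']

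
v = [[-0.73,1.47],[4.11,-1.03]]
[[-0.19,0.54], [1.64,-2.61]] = v @ [[0.42,-0.62], [0.08,0.06]]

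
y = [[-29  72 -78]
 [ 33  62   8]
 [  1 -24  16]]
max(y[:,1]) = 72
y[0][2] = -78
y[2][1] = -24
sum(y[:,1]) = 110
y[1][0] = 33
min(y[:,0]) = -29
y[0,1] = 72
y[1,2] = 8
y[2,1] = -24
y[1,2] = 8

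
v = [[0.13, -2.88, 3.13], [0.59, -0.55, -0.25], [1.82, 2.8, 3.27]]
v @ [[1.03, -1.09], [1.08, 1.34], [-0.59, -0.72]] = [[-4.82, -6.25], [0.16, -1.2], [2.97, -0.59]]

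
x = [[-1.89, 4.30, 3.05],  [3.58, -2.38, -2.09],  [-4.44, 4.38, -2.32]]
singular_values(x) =[8.78, 4.32, 1.68]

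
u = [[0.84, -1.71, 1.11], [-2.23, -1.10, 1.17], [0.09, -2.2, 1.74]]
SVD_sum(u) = [[-0.32,  -1.42,  1.14], [-0.34,  -1.50,  1.20], [-0.47,  -2.11,  1.69]] + [[1.17, -0.25, 0.01], [-1.89, 0.41, -0.02], [0.56, -0.12, 0.01]] + [[-0.01, -0.03, -0.04], [-0.0, -0.01, -0.02], [0.01, 0.03, 0.04]]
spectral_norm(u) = 3.85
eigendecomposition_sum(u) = [[1.55,-1.10,0.59],[-0.45,0.32,-0.17],[1.57,-1.12,0.59]] + [[-0.67, -0.60, 0.49], [-1.53, -1.36, 1.11], [-1.11, -1.0, 0.81]] + [[-0.04, -0.01, 0.04], [-0.25, -0.06, 0.23], [-0.36, -0.09, 0.33]]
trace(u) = 1.48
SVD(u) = [[0.48, -0.51, -0.71], [0.51, 0.83, -0.25], [0.71, -0.24, 0.66]] @ diag([3.845515571925461, 2.3441820095407597, 0.07823485300204616]) @ [[-0.17, -0.77, 0.62],[-0.98, 0.21, -0.01],[0.12, 0.6, 0.79]]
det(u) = -0.71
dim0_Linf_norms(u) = [2.23, 2.2, 1.74]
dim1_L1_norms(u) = [3.66, 4.5, 4.03]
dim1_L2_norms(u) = [2.2, 2.75, 2.81]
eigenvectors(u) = [[-0.69,0.33,0.09], [0.20,0.76,0.56], [-0.70,0.56,0.82]]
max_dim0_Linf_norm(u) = 2.23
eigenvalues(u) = [2.47, -1.22, 0.23]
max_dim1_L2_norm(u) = 2.81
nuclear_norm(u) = 6.27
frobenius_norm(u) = 4.50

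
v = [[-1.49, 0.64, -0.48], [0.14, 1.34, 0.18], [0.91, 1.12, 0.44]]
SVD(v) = [[-0.33, -0.88, 0.33], [0.55, -0.47, -0.69], [0.76, -0.05, 0.64]] @ diag([1.9691062283177676, 1.7625039212411333, 0.0007676000294878618]) @ [[0.65, 0.70, 0.3], [0.68, -0.71, 0.18], [-0.34, -0.09, 0.94]]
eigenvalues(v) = [-1.25, 0.0, 1.54]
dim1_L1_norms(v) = [2.61, 1.66, 2.47]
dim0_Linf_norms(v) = [1.49, 1.34, 0.48]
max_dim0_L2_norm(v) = 1.86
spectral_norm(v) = 1.97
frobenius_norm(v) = 2.64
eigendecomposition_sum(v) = [[-1.49,0.58,-0.49], [0.03,-0.01,0.01], [0.79,-0.31,0.26]] + [[-0.00, 0.0, -0.0],[-0.0, 0.0, -0.00],[0.0, -0.00, 0.0]] + [[0.0,0.06,0.01], [0.11,1.35,0.17], [0.12,1.43,0.18]]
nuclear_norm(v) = 3.73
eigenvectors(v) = [[-0.88, -0.34, -0.03], [0.02, -0.09, -0.69], [0.47, 0.94, -0.73]]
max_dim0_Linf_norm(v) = 1.49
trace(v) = 0.29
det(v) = -0.00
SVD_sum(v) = [[-0.43, -0.46, -0.2], [0.70, 0.76, 0.33], [0.97, 1.06, 0.46]] + [[-1.06, 1.1, -0.28], [-0.56, 0.58, -0.15], [-0.06, 0.06, -0.02]] + [[-0.0, -0.0, 0.0], [0.0, 0.00, -0.0], [-0.00, -0.00, 0.00]]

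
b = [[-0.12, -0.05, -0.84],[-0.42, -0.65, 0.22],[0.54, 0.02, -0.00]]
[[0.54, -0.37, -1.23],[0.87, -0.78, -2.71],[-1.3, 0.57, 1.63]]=b @[[-2.41, 1.03, 2.93], [0.11, 0.62, 2.58], [-0.31, 0.26, 0.89]]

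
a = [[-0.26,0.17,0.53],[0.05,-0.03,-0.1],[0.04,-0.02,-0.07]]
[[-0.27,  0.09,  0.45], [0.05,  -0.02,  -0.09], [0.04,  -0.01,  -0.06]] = a @ [[0.62, -0.34, -0.09], [-0.34, 0.43, -0.14], [-0.09, -0.14, 0.85]]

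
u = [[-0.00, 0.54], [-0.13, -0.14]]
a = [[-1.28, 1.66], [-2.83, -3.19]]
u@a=[[-1.53, -1.72], [0.56, 0.23]]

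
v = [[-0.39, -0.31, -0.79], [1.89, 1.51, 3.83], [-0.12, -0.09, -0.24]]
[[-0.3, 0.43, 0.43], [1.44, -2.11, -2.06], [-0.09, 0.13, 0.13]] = v @ [[0.16, -0.69, -0.66],  [0.37, -0.15, -0.16],  [0.15, -0.15, -0.15]]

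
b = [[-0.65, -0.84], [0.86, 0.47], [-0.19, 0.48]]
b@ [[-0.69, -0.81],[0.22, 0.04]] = [[0.26, 0.49], [-0.49, -0.68], [0.24, 0.17]]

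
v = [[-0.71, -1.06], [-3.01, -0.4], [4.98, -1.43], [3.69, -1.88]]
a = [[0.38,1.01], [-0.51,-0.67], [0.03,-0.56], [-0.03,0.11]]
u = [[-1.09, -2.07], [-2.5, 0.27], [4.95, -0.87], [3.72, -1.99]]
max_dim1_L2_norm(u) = 5.03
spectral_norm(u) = 6.96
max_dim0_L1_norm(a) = 2.35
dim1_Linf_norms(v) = [1.06, 3.01, 4.98, 3.69]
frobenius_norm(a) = 1.48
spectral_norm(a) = 1.45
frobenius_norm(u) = 7.41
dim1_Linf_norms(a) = [1.01, 0.67, 0.56, 0.11]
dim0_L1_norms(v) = [12.39, 4.77]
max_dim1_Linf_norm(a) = 1.01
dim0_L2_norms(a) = [0.64, 1.34]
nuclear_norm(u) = 9.50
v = u + a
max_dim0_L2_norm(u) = 6.77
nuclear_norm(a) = 1.78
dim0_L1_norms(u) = [12.26, 5.2]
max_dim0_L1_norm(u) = 12.26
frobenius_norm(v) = 7.41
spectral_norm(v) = 7.16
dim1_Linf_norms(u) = [2.07, 2.5, 4.95, 3.72]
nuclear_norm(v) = 9.05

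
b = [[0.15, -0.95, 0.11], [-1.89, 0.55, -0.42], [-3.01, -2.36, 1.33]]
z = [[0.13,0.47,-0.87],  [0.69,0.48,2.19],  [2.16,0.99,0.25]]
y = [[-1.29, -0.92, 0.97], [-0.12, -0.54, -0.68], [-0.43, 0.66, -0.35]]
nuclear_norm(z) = 5.22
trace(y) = -2.18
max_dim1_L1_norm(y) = 3.18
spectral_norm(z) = 2.86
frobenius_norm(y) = 2.23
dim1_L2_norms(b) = [0.97, 2.01, 4.05]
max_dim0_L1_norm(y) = 2.12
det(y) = -1.36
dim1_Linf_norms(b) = [0.95, 1.89, 3.01]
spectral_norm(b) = 4.20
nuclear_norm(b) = 6.47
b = z @ y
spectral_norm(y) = 1.87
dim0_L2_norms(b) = [3.56, 2.6, 1.4]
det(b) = -2.96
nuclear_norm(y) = 3.58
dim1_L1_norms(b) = [1.21, 2.86, 6.7]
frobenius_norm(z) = 3.49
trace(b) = 2.03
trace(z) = 0.86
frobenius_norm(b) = 4.62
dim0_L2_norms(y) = [1.37, 1.25, 1.24]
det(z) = 2.18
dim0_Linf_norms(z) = [2.16, 0.99, 2.19]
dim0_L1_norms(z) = [2.98, 1.94, 3.31]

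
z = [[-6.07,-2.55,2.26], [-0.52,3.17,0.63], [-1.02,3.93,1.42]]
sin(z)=[[0.34,-0.10,0.01], [0.06,-0.55,-0.17], [0.09,-1.39,0.15]]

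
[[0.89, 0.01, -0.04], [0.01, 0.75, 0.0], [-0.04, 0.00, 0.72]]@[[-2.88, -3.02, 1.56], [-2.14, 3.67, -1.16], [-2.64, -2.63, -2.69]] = [[-2.48, -2.55, 1.48], [-1.63, 2.72, -0.85], [-1.79, -1.77, -2.0]]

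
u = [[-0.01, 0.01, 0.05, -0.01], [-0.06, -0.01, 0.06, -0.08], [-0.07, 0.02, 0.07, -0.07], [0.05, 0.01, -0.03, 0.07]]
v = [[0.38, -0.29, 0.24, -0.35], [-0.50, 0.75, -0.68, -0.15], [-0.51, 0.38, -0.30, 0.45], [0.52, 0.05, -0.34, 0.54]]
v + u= [[0.37, -0.28, 0.29, -0.36], [-0.56, 0.74, -0.62, -0.23], [-0.58, 0.4, -0.23, 0.38], [0.57, 0.06, -0.37, 0.61]]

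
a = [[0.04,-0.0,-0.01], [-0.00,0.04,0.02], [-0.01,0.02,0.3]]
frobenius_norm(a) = 0.31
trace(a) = 0.38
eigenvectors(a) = [[-0.04, 0.89, 0.45], [0.08, 0.45, -0.89], [1.00, -0.0, 0.09]]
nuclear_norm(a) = 0.38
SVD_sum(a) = [[0.00, -0.00, -0.01],[-0.00, 0.0, 0.02],[-0.01, 0.02, 0.30]] + [[0.03, 0.02, 0.00], [0.02, 0.01, 0.00], [0.0, 0.0, 0.00]] + [[0.01, -0.02, 0.00], [-0.02, 0.03, -0.0], [0.0, -0.0, 0.0]]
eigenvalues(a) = [0.3, 0.04, 0.04]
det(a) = 0.00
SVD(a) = [[-0.04, -0.89, 0.45], [0.08, -0.45, -0.89], [1.0, -0.00, 0.09]] @ diag([0.30190905958272923, 0.04, 0.03809094041727082]) @ [[-0.04, 0.08, 1.00], [-0.89, -0.45, -0.0], [0.45, -0.89, 0.09]]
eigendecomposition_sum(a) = [[0.00,-0.0,-0.01], [-0.0,0.00,0.02], [-0.01,0.02,0.30]] + [[0.03, 0.02, 0.00], [0.02, 0.01, 0.00], [-0.0, -0.0, -0.0]] + [[0.01, -0.02, 0.0], [-0.02, 0.03, -0.00], [0.0, -0.00, 0.0]]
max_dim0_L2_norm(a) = 0.3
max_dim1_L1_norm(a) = 0.33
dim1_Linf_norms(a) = [0.04, 0.04, 0.3]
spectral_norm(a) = 0.30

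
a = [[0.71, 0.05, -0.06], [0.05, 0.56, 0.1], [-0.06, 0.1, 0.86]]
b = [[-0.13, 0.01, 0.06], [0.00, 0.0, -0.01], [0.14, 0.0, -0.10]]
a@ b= [[-0.10,0.01,0.05], [0.01,0.00,-0.01], [0.13,-0.00,-0.09]]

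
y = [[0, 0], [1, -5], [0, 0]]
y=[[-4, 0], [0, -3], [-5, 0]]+[[4, 0], [1, -2], [5, 0]]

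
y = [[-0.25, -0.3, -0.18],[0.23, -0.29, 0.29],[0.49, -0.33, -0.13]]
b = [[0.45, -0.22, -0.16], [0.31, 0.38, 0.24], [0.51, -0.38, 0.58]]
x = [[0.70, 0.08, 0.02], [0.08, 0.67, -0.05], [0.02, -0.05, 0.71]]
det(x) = 0.33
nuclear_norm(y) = 1.45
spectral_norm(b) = 0.93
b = x + y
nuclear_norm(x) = 2.08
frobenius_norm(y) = 0.88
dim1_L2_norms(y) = [0.43, 0.47, 0.6]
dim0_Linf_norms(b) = [0.51, 0.38, 0.58]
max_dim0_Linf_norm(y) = 0.49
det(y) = -0.10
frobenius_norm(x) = 1.21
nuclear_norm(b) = 1.87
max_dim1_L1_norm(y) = 0.95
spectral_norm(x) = 0.77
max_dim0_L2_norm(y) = 0.6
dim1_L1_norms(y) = [0.73, 0.81, 0.95]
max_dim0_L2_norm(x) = 0.71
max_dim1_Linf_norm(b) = 0.58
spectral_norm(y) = 0.69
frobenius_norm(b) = 1.15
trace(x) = 2.08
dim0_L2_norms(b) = [0.75, 0.58, 0.65]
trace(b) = 1.41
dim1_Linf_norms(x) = [0.7, 0.67, 0.71]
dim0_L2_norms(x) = [0.7, 0.68, 0.71]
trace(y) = -0.67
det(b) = 0.20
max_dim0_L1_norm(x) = 0.8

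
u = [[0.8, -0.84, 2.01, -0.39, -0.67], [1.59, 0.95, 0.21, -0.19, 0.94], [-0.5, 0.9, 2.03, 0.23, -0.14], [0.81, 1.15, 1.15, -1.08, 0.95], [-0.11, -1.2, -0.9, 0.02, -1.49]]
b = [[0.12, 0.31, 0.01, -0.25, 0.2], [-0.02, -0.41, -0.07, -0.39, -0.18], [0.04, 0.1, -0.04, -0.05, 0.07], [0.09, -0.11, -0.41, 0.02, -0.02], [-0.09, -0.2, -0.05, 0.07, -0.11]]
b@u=[[0.36, -0.32, -0.14, 0.17, -0.33], [-0.93, -0.67, -0.55, 0.49, -0.46], [0.16, -0.12, -0.10, 0.01, -0.08], [0.12, -0.50, -0.63, -0.13, -0.06], [-0.30, 0.05, -0.14, -0.02, 0.11]]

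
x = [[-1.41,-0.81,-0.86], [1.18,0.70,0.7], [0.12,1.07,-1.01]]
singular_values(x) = [2.4, 1.47, 0.0]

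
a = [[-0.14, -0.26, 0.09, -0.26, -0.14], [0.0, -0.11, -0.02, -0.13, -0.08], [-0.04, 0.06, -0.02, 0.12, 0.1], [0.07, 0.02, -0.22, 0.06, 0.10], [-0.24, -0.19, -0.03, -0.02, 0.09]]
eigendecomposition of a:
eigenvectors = [[-0.56+0.19j, (-0.56-0.19j), -0.02+0.00j, (0.31-0.32j), 0.31+0.32j],[-0.04+0.11j, -0.04-0.11j, (0.28+0j), -0.13+0.44j, -0.13-0.44j],[(-0.04-0.1j), -0.04+0.10j, -0.40+0.00j, (0.26-0.15j), (0.26+0.15j)],[(0.48+0.06j), 0.48-0.06j, (0.07+0j), -0.26-0.33j, (-0.26+0.33j)],[(-0.63+0j), (-0.63-0j), -0.87+0.00j, (0.56+0j), 0.56-0.00j]]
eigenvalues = [(-0.12+0.1j), (-0.12-0.1j), (0.14+0j), (-0+0.01j), (-0-0.01j)]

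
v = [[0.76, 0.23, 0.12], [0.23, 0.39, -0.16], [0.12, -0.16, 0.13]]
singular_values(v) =[0.87, 0.41, 0.01]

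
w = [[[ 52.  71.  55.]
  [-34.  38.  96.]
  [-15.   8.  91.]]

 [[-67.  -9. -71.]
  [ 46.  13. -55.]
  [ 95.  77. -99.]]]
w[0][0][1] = 71.0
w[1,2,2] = -99.0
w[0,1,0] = -34.0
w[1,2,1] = 77.0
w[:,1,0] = [-34.0, 46.0]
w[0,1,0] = -34.0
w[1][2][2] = -99.0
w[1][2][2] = -99.0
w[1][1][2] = -55.0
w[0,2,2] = 91.0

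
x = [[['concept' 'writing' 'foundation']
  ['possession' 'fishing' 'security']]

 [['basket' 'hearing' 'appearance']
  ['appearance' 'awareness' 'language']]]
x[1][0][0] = 'basket'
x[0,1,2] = 'security'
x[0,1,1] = 'fishing'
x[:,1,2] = ['security', 'language']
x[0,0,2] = 'foundation'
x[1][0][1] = 'hearing'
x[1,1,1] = 'awareness'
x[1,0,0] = 'basket'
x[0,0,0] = 'concept'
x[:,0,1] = ['writing', 'hearing']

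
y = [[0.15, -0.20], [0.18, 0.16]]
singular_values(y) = [0.26, 0.23]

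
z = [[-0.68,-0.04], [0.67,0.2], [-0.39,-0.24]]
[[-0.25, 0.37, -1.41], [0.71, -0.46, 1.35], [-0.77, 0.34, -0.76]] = z @ [[0.20,-0.51,2.09], [2.9,-0.59,-0.23]]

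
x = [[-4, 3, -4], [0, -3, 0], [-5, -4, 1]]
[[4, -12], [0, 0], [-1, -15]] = x @ [[0, 3], [0, 0], [-1, 0]]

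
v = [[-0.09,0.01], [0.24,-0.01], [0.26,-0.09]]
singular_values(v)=[0.37, 0.05]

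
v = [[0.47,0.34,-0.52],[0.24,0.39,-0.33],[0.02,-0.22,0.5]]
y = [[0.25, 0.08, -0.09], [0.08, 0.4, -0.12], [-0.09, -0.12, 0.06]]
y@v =[[0.13,0.14,-0.2], [0.13,0.21,-0.23], [-0.07,-0.09,0.12]]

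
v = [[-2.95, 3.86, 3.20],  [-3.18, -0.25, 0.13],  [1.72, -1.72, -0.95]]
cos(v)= [[-6.82,8.08,6.79], [-6.79,-1.23,-0.03], [3.81,-3.58,-2.21]]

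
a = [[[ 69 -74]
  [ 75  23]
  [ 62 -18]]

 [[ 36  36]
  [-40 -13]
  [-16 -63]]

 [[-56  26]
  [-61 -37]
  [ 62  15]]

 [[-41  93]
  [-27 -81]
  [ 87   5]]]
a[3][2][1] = 5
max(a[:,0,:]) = 93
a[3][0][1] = 93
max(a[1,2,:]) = -16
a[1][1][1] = -13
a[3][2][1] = 5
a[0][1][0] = 75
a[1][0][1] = 36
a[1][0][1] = 36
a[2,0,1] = 26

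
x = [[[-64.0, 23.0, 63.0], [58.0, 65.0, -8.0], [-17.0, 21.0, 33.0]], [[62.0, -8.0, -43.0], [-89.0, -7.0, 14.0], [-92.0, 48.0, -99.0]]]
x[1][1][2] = 14.0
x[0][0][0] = -64.0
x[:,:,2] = [[63.0, -8.0, 33.0], [-43.0, 14.0, -99.0]]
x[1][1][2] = 14.0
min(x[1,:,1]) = -8.0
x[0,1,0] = 58.0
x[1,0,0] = 62.0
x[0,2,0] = -17.0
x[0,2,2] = 33.0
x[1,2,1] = 48.0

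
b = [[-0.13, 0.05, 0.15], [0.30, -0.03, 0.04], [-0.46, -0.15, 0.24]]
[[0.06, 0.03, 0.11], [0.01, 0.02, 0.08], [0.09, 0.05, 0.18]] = b @[[0.00, 0.03, 0.14], [0.03, -0.02, -0.13], [0.39, 0.24, 0.92]]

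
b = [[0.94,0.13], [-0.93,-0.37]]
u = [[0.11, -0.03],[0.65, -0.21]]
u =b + [[-0.83, -0.16], [1.58, 0.16]]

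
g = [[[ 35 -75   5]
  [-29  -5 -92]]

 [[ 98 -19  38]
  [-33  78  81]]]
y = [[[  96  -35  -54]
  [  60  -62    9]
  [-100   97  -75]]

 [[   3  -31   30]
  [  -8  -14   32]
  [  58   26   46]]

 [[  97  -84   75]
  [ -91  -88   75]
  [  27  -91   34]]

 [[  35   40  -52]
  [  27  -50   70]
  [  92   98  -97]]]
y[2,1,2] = 75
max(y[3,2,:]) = 98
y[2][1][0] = -91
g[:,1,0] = [-29, -33]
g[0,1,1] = -5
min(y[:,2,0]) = -100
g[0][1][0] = -29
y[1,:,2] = [30, 32, 46]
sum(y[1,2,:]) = 130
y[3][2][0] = 92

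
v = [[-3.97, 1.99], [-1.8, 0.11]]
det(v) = 3.15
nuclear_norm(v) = 5.41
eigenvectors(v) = [[-0.84,-0.58], [-0.54,-0.82]]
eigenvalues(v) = [-2.69, -1.17]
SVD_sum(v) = [[-4.06, 1.77], [-1.55, 0.68]] + [[0.09, 0.22],[-0.25, -0.57]]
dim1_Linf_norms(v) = [3.97, 1.8]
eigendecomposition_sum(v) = [[-4.95, 3.52], [-3.18, 2.26]] + [[0.98, -1.53],[1.38, -2.15]]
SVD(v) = [[-0.93, -0.36],  [-0.36, 0.93]] @ diag([4.747007477026691, 0.6625858533448261]) @ [[0.92, -0.40],  [-0.40, -0.92]]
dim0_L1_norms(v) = [5.77, 2.1]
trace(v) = -3.86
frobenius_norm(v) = 4.79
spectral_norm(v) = 4.75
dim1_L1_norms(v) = [5.96, 1.91]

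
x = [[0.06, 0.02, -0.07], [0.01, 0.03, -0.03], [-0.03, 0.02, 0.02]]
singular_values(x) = [0.1, 0.04, 0.0]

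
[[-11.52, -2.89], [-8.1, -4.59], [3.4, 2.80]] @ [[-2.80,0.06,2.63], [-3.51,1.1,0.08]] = [[42.40, -3.87, -30.53], [38.79, -5.54, -21.67], [-19.35, 3.28, 9.17]]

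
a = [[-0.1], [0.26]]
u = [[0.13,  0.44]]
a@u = [[-0.01, -0.04], [0.03, 0.11]]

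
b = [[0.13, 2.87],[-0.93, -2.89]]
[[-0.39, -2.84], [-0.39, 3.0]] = b@[[0.98, -0.18],[-0.18, -0.98]]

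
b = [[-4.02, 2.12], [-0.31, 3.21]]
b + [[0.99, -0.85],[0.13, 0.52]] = [[-3.03, 1.27], [-0.18, 3.73]]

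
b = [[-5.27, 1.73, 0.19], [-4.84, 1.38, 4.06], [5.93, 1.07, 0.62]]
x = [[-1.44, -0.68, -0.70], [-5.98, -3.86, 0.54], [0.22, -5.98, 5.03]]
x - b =[[3.83, -2.41, -0.89], [-1.14, -5.24, -3.52], [-5.71, -7.05, 4.41]]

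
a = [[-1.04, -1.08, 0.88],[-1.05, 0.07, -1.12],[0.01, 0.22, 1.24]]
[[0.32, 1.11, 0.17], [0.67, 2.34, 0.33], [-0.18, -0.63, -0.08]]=a @[[-0.48,-1.66,-0.24], [0.04,0.15,0.02], [-0.15,-0.52,-0.07]]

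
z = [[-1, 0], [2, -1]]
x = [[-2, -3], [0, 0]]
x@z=[[-4, 3], [0, 0]]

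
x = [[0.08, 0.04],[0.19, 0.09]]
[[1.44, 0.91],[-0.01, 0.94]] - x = [[1.36, 0.87], [-0.2, 0.85]]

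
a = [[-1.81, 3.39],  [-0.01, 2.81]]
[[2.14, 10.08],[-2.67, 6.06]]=a @ [[-2.98, -1.54], [-0.96, 2.15]]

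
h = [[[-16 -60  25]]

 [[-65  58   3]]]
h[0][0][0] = -16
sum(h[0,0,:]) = -51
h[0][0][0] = -16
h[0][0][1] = -60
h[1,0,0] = -65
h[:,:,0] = [[-16], [-65]]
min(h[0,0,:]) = -60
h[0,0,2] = 25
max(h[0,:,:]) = 25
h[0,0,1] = -60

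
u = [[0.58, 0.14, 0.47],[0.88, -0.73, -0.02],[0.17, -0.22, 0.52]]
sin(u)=[[0.53,0.13,0.39], [0.79,-0.63,-0.04], [0.15,-0.20,0.49]]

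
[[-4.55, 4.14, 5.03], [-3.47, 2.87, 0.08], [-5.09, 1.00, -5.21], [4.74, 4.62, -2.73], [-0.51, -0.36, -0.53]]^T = [[-4.55, -3.47, -5.09, 4.74, -0.51], [4.14, 2.87, 1.0, 4.62, -0.36], [5.03, 0.08, -5.21, -2.73, -0.53]]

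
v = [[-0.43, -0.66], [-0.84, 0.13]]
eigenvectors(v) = [[-0.79, 0.52], [-0.62, -0.85]]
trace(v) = -0.30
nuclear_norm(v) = 1.60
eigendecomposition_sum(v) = [[-0.64, -0.39], [-0.50, -0.31]] + [[0.21,  -0.27], [-0.34,  0.44]]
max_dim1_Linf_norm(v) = 0.84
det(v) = -0.61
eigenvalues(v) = [-0.95, 0.65]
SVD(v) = [[-0.64, -0.77], [-0.77, 0.64]] @ diag([0.9754908592303765, 0.6256337455396584]) @ [[0.94, 0.33], [-0.33, 0.94]]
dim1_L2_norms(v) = [0.79, 0.85]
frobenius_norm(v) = 1.16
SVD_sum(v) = [[-0.59,  -0.21], [-0.71,  -0.25]] + [[0.16, -0.45], [-0.13, 0.38]]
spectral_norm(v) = 0.98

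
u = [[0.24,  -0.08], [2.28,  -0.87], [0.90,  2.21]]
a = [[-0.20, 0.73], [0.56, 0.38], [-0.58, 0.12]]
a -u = [[-0.44, 0.81],  [-1.72, 1.25],  [-1.48, -2.09]]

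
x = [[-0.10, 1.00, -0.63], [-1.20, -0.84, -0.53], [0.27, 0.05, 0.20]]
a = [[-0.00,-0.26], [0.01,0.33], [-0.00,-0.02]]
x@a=[[0.01, 0.37], [-0.01, 0.05], [0.00, -0.06]]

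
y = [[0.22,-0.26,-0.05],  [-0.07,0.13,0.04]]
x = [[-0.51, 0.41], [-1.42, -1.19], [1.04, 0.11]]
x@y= [[-0.14, 0.19, 0.04], [-0.23, 0.21, 0.02], [0.22, -0.26, -0.05]]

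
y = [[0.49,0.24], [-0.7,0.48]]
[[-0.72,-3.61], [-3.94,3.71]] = y @ [[1.49, -6.51], [-6.03, -1.76]]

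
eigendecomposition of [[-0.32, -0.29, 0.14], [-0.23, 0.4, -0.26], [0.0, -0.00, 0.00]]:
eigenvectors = [[-0.96, 0.34, -0.09], [-0.28, -0.94, 0.51], [0.00, 0.0, 0.86]]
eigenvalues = [-0.4, 0.48, 0.0]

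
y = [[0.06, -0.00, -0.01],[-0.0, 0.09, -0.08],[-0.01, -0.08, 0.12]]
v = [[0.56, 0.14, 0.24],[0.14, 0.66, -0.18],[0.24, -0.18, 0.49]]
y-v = [[-0.5, -0.14, -0.25], [-0.14, -0.57, 0.10], [-0.25, 0.1, -0.37]]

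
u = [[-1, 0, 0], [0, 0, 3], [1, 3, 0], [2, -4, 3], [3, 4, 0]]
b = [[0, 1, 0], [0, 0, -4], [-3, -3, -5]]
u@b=[[0, -1, 0], [-9, -9, -15], [0, 1, -12], [-9, -7, 1], [0, 3, -16]]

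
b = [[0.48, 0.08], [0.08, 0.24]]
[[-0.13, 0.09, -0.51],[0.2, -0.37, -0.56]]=b @ [[-0.43,  0.46,  -0.70], [0.97,  -1.68,  -2.12]]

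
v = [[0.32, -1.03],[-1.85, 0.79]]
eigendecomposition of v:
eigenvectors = [[-0.66, 0.53], [-0.75, -0.85]]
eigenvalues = [-0.85, 1.96]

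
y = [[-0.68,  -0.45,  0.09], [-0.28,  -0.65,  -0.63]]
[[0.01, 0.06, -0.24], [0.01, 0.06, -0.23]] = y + [[0.69, 0.51, -0.33], [0.29, 0.71, 0.40]]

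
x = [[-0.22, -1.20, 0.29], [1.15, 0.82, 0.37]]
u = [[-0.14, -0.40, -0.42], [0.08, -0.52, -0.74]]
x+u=[[-0.36, -1.60, -0.13], [1.23, 0.3, -0.37]]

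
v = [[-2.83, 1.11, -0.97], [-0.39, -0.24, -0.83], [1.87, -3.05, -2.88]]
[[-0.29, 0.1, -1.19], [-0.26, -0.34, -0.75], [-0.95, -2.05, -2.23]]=v @ [[0.09, 0.16, 0.22], [0.16, 0.63, 0.15], [0.22, 0.15, 0.76]]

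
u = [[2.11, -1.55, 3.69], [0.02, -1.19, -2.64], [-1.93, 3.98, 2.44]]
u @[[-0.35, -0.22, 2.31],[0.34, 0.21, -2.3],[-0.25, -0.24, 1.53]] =[[-2.19, -1.68, 14.08], [0.25, 0.38, -1.26], [1.42, 0.67, -9.88]]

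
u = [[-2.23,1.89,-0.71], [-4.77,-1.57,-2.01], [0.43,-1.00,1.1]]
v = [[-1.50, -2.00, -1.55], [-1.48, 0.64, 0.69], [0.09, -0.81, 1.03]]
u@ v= [[0.48, 6.24, 4.03],  [9.3, 10.16, 4.24],  [0.93, -2.39, -0.22]]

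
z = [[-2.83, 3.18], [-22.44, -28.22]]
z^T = [[-2.83, -22.44], [3.18, -28.22]]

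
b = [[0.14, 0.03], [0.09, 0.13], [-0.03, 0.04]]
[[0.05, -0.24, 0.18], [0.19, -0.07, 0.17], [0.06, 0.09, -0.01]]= b @ [[0.04,-1.85,1.15], [1.43,0.77,0.53]]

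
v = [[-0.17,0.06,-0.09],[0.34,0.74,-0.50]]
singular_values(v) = [0.96, 0.2]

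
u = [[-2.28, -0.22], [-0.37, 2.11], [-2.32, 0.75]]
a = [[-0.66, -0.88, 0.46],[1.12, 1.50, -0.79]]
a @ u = [[0.76,-1.37], [-1.28,2.33]]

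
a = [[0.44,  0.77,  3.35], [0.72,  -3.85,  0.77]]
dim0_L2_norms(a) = [0.84, 3.93, 3.44]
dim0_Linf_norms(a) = [0.72, 3.85, 3.35]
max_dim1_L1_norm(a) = 5.34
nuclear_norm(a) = 7.46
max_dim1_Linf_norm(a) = 3.85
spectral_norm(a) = 3.99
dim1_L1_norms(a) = [4.56, 5.34]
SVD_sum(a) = [[-0.01, 0.07, -0.01], [0.71, -3.86, 0.71]] + [[0.45, 0.70, 3.36], [0.01, 0.01, 0.06]]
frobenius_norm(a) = 5.29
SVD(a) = [[-0.02, 1.00], [1.0, 0.02]] @ diag([3.991864818861645, 3.465229468294226]) @ [[0.18, -0.97, 0.18], [0.13, 0.2, 0.97]]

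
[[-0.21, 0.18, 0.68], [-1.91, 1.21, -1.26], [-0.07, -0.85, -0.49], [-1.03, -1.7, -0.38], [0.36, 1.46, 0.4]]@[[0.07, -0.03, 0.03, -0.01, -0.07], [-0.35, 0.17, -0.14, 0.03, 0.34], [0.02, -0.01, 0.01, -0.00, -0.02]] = [[-0.06, 0.03, -0.02, 0.01, 0.06], [-0.58, 0.28, -0.24, 0.06, 0.57], [0.28, -0.14, 0.11, -0.02, -0.27], [0.52, -0.25, 0.20, -0.04, -0.50], [-0.48, 0.23, -0.19, 0.04, 0.46]]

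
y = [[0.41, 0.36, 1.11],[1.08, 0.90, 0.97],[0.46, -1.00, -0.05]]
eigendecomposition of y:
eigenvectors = [[0.73+0.00j, (-0.32-0.27j), -0.32+0.27j], [-0.08+0.00j, (-0.77+0j), (-0.77-0j)], [-0.68+0.00j, (0.3-0.38j), 0.30+0.38j]]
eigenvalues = [(-0.66+0j), (0.96+0.85j), (0.96-0.85j)]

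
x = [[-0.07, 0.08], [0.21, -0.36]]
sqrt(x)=[[0.21j, 0.00-0.10j], [-0.27j, 0.58j]]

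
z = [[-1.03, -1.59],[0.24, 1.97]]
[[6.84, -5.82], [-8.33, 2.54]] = z @ [[-0.14, 4.51], [-4.21, 0.74]]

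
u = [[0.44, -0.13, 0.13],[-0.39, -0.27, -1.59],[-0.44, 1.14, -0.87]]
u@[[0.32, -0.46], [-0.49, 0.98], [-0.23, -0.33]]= [[0.17,-0.37], [0.37,0.44], [-0.50,1.61]]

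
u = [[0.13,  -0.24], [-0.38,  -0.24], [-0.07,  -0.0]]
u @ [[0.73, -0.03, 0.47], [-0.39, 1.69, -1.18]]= [[0.19, -0.41, 0.34],[-0.18, -0.39, 0.1],[-0.05, 0.0, -0.03]]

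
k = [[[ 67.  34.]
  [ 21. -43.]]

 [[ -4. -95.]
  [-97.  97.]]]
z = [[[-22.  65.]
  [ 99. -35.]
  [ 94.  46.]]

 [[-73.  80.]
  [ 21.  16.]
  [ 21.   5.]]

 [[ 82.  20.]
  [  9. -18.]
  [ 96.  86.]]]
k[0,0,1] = 34.0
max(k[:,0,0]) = 67.0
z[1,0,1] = 80.0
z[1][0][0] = -73.0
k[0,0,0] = 67.0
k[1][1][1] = 97.0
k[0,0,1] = 34.0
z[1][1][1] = 16.0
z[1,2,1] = 5.0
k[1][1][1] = 97.0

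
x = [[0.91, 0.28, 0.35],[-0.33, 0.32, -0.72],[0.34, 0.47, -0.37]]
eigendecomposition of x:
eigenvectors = [[-0.75, -0.48, -0.44], [0.66, 0.79, 0.75], [0.05, 0.38, 0.49]]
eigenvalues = [0.64, 0.17, 0.05]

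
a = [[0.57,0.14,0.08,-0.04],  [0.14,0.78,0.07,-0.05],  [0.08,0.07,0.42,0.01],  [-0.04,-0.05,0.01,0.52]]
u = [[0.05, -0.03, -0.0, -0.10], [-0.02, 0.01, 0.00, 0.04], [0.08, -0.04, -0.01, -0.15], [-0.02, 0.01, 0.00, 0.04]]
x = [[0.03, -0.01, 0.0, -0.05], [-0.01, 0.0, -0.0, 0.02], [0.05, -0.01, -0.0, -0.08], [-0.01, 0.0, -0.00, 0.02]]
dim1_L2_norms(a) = [0.59, 0.8, 0.43, 0.52]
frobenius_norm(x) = 0.12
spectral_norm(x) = 0.12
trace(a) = 2.29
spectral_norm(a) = 0.88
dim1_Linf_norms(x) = [0.05, 0.02, 0.08, 0.02]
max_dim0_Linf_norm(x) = 0.08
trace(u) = 0.09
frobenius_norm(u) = 0.22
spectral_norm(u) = 0.22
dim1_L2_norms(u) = [0.12, 0.05, 0.17, 0.05]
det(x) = 0.00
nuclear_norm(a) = 2.29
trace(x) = 0.05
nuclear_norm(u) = 0.23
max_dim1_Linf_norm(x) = 0.08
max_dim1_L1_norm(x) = 0.14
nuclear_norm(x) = 0.12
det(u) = 0.00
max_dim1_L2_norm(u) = 0.17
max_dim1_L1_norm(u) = 0.28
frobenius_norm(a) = 1.20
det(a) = 0.09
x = u @ a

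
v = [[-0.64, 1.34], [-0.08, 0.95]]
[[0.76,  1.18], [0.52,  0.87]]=v@[[-0.05, 0.08], [0.54, 0.92]]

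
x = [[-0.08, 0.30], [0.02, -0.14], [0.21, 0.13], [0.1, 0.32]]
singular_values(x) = [0.48, 0.23]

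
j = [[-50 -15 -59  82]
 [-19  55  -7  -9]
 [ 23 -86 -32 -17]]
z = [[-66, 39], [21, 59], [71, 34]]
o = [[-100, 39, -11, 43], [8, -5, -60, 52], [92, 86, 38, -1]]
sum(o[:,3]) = 94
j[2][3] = -17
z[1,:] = [21, 59]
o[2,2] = 38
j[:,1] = [-15, 55, -86]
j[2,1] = -86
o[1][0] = 8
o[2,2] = 38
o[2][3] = -1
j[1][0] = -19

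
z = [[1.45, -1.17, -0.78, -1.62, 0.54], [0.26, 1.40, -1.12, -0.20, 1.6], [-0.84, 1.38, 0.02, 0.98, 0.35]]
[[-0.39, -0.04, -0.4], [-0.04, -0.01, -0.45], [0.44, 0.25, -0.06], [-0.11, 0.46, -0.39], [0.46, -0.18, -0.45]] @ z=[[-0.24, -0.15, 0.34, 0.25, -0.41], [0.32, -0.59, 0.03, -0.37, -0.20], [0.75, -0.25, -0.62, -0.82, 0.62], [0.29, 0.23, -0.44, -0.30, 0.54], [1.0, -1.41, -0.17, -1.15, -0.2]]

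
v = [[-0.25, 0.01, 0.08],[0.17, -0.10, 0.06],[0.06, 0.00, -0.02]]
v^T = [[-0.25, 0.17, 0.06], [0.01, -0.10, 0.0], [0.08, 0.06, -0.02]]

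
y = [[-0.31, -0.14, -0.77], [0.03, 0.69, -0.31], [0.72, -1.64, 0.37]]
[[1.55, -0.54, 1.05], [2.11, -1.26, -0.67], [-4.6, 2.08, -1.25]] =y@ [[-0.50,-0.61,-3.51], [2.09,-1.27,-0.74], [-2.19,1.18,0.18]]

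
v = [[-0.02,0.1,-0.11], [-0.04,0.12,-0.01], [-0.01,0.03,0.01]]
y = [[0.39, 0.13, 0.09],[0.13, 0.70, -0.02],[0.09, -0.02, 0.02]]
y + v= [[0.37, 0.23, -0.02], [0.09, 0.82, -0.03], [0.08, 0.01, 0.03]]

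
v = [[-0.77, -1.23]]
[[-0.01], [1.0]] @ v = [[0.01, 0.01], [-0.77, -1.23]]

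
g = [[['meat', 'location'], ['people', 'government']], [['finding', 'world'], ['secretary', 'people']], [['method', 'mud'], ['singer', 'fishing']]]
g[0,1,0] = 'people'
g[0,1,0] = 'people'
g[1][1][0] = 'secretary'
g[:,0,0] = ['meat', 'finding', 'method']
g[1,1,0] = 'secretary'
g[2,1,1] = 'fishing'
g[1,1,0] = 'secretary'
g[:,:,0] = [['meat', 'people'], ['finding', 'secretary'], ['method', 'singer']]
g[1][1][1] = 'people'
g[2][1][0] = 'singer'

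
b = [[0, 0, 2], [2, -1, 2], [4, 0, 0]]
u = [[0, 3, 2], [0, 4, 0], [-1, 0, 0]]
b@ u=[[-2, 0, 0], [-2, 2, 4], [0, 12, 8]]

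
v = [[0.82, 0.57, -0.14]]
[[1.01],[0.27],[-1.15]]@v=[[0.83, 0.58, -0.14],[0.22, 0.15, -0.04],[-0.94, -0.66, 0.16]]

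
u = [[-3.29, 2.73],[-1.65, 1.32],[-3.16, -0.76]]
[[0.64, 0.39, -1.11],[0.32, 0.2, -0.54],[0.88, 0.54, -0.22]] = u @ [[-0.26, -0.16, 0.13], [-0.08, -0.05, -0.25]]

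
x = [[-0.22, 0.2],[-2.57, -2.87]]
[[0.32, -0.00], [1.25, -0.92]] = x @ [[-1.01, 0.17], [0.47, 0.17]]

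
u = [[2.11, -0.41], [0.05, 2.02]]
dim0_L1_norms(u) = [2.16, 2.43]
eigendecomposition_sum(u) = [[(1.06-0.27j), -0.20+3.11j], [(0.02-0.38j), 1.01+0.41j]] + [[(1.06+0.27j), (-0.21-3.11j)], [0.02+0.38j, 1.01-0.41j]]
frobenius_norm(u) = 2.95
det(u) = 4.28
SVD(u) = [[-0.82, 0.57], [0.57, 0.82]] @ diag([2.2633089896177108, 1.892229483312121]) @ [[-0.75, 0.66], [0.66, 0.75]]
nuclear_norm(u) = 4.16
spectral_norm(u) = 2.26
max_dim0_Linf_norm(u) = 2.11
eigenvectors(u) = [[(0.94+0j), 0.94-0.00j], [(0.1-0.31j), (0.1+0.31j)]]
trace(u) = 4.13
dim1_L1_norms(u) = [2.52, 2.07]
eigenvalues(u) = [(2.07+0.14j), (2.07-0.14j)]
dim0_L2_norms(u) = [2.11, 2.06]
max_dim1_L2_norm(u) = 2.15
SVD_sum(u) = [[1.4, -1.22],[-0.97, 0.85]] + [[0.71,0.81], [1.02,1.17]]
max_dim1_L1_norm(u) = 2.52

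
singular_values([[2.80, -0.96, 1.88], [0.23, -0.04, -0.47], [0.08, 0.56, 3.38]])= [4.26, 2.48, 0.13]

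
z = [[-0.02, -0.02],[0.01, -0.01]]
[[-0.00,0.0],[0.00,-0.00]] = z @ [[0.17, -0.10],[-0.1, 0.07]]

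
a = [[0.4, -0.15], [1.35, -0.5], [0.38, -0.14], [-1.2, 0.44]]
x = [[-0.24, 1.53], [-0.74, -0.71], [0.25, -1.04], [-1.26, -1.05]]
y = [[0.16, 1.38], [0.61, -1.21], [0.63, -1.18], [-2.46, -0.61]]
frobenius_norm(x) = 2.70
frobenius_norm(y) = 3.46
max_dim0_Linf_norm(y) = 2.46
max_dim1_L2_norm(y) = 2.53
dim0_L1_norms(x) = [2.49, 4.33]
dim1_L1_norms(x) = [1.77, 1.45, 1.29, 2.31]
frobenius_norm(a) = 2.01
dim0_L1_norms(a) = [3.33, 1.23]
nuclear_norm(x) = 3.68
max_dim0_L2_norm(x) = 2.24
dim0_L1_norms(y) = [3.86, 4.38]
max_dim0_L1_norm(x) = 4.33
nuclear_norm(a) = 2.02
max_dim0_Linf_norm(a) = 1.35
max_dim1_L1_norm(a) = 1.85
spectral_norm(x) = 2.34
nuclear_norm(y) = 4.88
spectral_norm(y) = 2.62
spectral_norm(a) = 2.01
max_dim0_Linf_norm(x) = 1.53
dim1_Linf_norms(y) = [1.38, 1.21, 1.18, 2.46]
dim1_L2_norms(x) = [1.55, 1.03, 1.07, 1.64]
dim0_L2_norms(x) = [1.5, 2.24]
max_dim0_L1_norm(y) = 4.38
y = a + x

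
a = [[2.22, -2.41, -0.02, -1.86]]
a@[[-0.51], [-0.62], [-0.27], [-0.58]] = [[1.45]]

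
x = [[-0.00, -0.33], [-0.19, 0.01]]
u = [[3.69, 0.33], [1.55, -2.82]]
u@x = [[-0.06, -1.21], [0.54, -0.54]]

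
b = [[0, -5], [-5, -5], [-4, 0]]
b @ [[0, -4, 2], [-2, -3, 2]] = [[10, 15, -10], [10, 35, -20], [0, 16, -8]]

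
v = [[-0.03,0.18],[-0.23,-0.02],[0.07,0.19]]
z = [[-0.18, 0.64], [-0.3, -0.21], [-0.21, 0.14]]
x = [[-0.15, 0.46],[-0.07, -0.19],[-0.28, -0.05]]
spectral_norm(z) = 0.70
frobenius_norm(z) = 0.80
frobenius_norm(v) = 0.36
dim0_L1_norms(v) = [0.33, 0.39]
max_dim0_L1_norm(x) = 0.7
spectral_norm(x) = 0.51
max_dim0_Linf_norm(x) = 0.46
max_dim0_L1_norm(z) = 0.99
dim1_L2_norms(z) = [0.66, 0.37, 0.25]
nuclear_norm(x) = 0.82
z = x + v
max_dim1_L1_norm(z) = 0.82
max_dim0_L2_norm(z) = 0.69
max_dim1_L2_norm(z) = 0.66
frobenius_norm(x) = 0.60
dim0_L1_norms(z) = [0.69, 0.99]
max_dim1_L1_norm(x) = 0.61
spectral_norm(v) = 0.28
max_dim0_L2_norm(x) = 0.5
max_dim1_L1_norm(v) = 0.26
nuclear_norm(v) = 0.50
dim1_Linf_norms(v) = [0.18, 0.23, 0.19]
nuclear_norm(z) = 1.08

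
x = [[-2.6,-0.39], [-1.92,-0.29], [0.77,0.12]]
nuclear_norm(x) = 3.36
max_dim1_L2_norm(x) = 2.63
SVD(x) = [[-0.78, 0.39],[-0.58, -0.17],[0.23, 0.91]] @ diag([3.3600418174269033, 0.004357194339372728]) @ [[0.99, 0.15], [-0.15, 0.99]]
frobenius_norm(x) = 3.36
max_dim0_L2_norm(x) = 3.32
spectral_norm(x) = 3.36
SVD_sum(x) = [[-2.6,-0.39], [-1.92,-0.29], [0.77,0.12]] + [[-0.0, 0.0], [0.00, -0.00], [-0.0, 0.0]]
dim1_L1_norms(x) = [2.99, 2.21, 0.89]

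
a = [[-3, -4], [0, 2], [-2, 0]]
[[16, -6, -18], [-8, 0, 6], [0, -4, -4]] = a @ [[0, 2, 2], [-4, 0, 3]]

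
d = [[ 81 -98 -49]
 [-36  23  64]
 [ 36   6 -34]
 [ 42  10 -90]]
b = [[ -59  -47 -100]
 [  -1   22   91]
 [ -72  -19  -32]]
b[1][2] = 91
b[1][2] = 91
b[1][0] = -1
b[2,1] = -19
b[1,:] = [-1, 22, 91]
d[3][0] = 42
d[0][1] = -98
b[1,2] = 91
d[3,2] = -90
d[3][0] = 42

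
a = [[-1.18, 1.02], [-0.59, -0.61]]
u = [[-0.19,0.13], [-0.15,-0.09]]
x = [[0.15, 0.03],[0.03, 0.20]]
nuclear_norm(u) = 0.40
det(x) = 0.03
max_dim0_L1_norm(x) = 0.23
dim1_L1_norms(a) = [2.2, 1.2]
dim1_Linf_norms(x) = [0.15, 0.2]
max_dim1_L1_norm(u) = 0.32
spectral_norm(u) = 0.25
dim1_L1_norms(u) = [0.32, 0.24]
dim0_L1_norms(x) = [0.18, 0.23]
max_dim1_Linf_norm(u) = 0.19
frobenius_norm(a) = 1.78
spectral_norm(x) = 0.21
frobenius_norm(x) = 0.25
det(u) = 0.04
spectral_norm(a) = 1.56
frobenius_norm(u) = 0.29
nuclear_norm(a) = 2.41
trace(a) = -1.79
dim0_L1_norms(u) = [0.34, 0.22]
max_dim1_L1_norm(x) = 0.23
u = x @ a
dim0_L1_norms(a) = [1.77, 1.63]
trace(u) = -0.28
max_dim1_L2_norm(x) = 0.2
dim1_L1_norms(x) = [0.18, 0.23]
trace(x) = 0.35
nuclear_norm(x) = 0.35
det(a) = 1.32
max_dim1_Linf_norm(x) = 0.2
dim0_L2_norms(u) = [0.24, 0.16]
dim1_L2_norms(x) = [0.15, 0.2]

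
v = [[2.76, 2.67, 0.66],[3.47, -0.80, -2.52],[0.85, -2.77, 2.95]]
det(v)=-64.725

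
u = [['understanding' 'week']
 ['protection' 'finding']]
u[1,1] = 'finding'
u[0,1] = 'week'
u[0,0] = 'understanding'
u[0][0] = 'understanding'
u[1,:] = ['protection', 'finding']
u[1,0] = 'protection'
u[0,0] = 'understanding'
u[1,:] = ['protection', 'finding']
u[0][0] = 'understanding'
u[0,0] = 'understanding'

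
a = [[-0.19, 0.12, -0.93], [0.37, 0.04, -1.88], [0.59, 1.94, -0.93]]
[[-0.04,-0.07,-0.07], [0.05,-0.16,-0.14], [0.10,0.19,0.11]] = a @ [[0.18,-0.0,0.01], [-0.0,0.14,0.09], [0.01,0.09,0.08]]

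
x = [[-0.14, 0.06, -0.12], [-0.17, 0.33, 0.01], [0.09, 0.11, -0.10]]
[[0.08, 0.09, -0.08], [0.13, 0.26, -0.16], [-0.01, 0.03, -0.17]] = x@ [[-0.43,-0.37,-0.29], [0.17,0.61,-0.66], [-0.09,0.02,0.68]]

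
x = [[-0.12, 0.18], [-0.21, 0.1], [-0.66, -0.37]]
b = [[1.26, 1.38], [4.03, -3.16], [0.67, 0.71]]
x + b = [[1.14, 1.56], [3.82, -3.06], [0.01, 0.34]]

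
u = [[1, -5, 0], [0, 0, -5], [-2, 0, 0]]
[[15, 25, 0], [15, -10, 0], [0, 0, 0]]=u@[[0, 0, 0], [-3, -5, 0], [-3, 2, 0]]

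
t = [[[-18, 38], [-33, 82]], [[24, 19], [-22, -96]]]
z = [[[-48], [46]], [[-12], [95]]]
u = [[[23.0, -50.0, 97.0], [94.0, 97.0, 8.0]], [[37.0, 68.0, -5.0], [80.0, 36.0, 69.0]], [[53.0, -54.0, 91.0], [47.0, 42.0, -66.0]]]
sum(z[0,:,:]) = -2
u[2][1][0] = 47.0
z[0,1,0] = 46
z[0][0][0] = -48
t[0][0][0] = -18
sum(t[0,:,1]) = 120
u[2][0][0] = 53.0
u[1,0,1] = 68.0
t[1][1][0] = -22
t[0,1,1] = 82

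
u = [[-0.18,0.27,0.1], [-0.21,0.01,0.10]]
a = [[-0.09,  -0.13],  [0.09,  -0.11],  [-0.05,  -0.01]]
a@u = [[0.04, -0.03, -0.02],[0.01, 0.02, -0.0],[0.01, -0.01, -0.01]]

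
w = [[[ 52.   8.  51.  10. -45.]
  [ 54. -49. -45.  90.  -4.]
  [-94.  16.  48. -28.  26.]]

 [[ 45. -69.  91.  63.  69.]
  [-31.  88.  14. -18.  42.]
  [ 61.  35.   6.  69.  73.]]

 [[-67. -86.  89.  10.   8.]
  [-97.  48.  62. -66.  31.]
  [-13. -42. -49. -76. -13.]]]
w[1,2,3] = 69.0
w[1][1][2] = 14.0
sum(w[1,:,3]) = 114.0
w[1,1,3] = -18.0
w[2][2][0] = -13.0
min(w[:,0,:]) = -86.0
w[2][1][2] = 62.0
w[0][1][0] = 54.0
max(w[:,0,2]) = 91.0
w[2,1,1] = 48.0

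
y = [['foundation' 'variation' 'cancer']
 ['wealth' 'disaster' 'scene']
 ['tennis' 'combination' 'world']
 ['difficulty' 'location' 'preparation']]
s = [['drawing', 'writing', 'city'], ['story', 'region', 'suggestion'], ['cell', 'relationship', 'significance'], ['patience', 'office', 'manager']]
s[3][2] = 'manager'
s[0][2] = 'city'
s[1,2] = 'suggestion'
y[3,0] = 'difficulty'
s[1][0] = 'story'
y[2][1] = 'combination'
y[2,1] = 'combination'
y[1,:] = ['wealth', 'disaster', 'scene']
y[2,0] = 'tennis'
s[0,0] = 'drawing'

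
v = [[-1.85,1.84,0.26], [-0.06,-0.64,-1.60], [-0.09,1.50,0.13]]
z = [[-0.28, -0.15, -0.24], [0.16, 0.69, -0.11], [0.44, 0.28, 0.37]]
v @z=[[0.93,1.62,0.34], [-0.79,-0.88,-0.51], [0.32,1.08,-0.10]]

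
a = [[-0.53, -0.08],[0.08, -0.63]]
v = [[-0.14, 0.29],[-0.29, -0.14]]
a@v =[[0.10, -0.14], [0.17, 0.11]]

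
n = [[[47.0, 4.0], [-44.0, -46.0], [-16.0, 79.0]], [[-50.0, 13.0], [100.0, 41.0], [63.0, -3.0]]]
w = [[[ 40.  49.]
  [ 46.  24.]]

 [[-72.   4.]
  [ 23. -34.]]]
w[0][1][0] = 46.0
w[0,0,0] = 40.0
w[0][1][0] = 46.0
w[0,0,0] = 40.0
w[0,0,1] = 49.0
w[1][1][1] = -34.0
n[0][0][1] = 4.0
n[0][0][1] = 4.0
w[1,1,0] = 23.0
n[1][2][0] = 63.0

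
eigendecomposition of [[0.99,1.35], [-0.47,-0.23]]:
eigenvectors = [[0.86+0.00j, (0.86-0j)], [(-0.39+0.33j), -0.39-0.33j]]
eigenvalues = [(0.38+0.51j), (0.38-0.51j)]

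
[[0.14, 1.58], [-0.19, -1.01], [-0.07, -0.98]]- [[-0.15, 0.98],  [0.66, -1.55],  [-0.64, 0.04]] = [[0.29,0.6], [-0.85,0.54], [0.57,-1.02]]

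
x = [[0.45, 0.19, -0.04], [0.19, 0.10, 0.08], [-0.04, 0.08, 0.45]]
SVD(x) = [[-0.92, -0.02, -0.4],  [-0.39, 0.20, 0.90],  [0.07, 0.98, -0.19]] @ diag([0.5336098026801648, 0.4673965828627492, 0.0010063855429138485]) @ [[-0.92, -0.39, 0.07], [-0.02, 0.20, 0.98], [0.40, -0.90, 0.19]]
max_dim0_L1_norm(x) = 0.68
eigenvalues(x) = [-0.0, 0.53, 0.47]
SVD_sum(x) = [[0.45,0.19,-0.03], [0.19,0.08,-0.01], [-0.03,-0.01,0.00]] + [[0.0,-0.0,-0.01], [-0.0,0.02,0.09], [-0.01,0.09,0.45]] + [[-0.00, 0.0, -0.0], [0.0, -0.0, 0.00], [-0.0, 0.0, -0.00]]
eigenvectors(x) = [[-0.4, 0.92, -0.02], [0.90, 0.39, 0.2], [-0.19, -0.07, 0.98]]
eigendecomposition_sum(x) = [[-0.0, 0.0, -0.0],  [0.00, -0.0, 0.00],  [-0.00, 0.0, -0.0]] + [[0.45, 0.19, -0.03], [0.19, 0.08, -0.01], [-0.03, -0.01, 0.0]] + [[0.0,  -0.00,  -0.01], [-0.0,  0.02,  0.09], [-0.01,  0.09,  0.45]]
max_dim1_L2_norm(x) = 0.49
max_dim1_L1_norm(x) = 0.68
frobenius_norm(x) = 0.71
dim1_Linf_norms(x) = [0.45, 0.19, 0.45]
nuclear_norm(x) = 1.00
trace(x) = 1.00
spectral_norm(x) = 0.53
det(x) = -0.00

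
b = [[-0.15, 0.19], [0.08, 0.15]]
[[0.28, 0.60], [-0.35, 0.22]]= b @ [[-2.89, -1.26], [-0.82, 2.17]]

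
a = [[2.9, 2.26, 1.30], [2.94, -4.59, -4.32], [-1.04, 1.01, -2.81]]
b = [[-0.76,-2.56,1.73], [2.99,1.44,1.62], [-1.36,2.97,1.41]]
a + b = [[2.14, -0.3, 3.03], [5.93, -3.15, -2.70], [-2.4, 3.98, -1.40]]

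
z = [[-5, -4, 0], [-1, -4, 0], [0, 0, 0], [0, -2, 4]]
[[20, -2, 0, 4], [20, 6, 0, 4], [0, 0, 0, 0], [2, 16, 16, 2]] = z@ [[0, 2, 0, 0], [-5, -2, 0, -1], [-2, 3, 4, 0]]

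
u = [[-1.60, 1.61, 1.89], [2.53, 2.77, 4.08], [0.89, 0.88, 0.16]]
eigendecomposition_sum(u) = [[0.60, 1.05, 1.2], [1.78, 3.15, 3.59], [0.46, 0.82, 0.93]] + [[-2.19, 0.55, 0.71],[0.65, -0.16, -0.21],[0.51, -0.13, -0.17]] + [[-0.00, 0.01, -0.02], [0.1, -0.22, 0.70], [-0.09, 0.19, -0.61]]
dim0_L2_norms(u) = [3.12, 3.32, 4.5]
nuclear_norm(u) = 9.04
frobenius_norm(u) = 6.41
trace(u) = 1.33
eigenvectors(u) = [[0.31, 0.94, 0.02], [0.92, -0.28, -0.76], [0.24, -0.22, 0.65]]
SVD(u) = [[0.3, -0.94, 0.18], [0.94, 0.26, -0.22], [0.16, 0.23, 0.96]] @ diag([5.849328945040847, 2.5266763895737965, 0.6616323110895151]) @ [[0.35,0.55,0.76], [0.94,-0.23,-0.26], [0.03,0.8,-0.6]]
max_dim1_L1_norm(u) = 9.38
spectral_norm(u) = 5.85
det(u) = 9.78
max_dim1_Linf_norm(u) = 4.08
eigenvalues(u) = [4.68, -2.52, -0.83]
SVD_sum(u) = [[0.61, 0.97, 1.34], [1.92, 3.04, 4.17], [0.32, 0.51, 0.69]] + [[-2.22, 0.54, 0.62], [0.62, -0.15, -0.17], [0.55, -0.14, -0.16]] + [[0.00, 0.09, -0.07], [-0.0, -0.12, 0.09], [0.02, 0.51, -0.38]]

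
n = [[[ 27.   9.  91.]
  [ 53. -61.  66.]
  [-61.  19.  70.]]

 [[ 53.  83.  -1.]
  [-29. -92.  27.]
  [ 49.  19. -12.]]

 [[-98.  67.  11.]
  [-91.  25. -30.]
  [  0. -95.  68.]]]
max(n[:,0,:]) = 91.0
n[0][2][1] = 19.0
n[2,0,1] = 67.0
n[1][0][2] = -1.0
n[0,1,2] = 66.0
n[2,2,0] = 0.0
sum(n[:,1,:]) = -132.0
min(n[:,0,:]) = -98.0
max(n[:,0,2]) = 91.0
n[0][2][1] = 19.0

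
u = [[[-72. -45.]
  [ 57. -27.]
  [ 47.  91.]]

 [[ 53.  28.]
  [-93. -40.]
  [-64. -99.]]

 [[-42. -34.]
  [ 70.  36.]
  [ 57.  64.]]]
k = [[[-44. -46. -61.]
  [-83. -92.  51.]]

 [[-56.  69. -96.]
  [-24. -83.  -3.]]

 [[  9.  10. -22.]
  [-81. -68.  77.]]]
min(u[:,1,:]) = -93.0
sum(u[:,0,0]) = -61.0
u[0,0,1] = -45.0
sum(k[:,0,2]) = -179.0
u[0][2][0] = 47.0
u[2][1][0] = 70.0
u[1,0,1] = 28.0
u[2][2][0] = 57.0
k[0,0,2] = -61.0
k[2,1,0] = -81.0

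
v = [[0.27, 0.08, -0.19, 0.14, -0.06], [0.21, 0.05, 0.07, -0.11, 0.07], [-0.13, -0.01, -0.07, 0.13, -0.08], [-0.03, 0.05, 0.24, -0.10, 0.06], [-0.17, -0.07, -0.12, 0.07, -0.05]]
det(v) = -0.000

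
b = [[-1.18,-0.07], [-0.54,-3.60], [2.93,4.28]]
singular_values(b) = [6.22, 1.68]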